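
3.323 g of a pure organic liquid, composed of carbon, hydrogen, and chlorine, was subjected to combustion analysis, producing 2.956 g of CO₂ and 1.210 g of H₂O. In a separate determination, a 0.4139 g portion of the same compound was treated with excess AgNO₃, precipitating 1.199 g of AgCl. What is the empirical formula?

CH2Cl

mol C = 2.956 g CO₂ ÷ 44.009 g/mol = 0.067168 mol
mol H = 2 × 1.210 g H₂O ÷ 18.015 g/mol = 0.13433 mol
From the AgCl data: mol Cl per gram of compound = (1.199 ÷ 143.318) ÷ 0.4139 = 0.020213 mol/g, so in the 3.323 g combustion sample mol Cl = 0.067167 mol
Divide by the smallest (0.067167 mol): C 1.000, H 2.000, Cl 1.000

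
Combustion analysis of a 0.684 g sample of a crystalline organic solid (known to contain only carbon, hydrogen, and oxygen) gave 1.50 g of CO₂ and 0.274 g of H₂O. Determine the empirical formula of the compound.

mol C = 1.50 g CO₂ ÷ 44.009 g/mol = 0.03408 mol
mol H = 2 × 0.274 g H₂O ÷ 18.015 g/mol = 0.03042 mol
mass O = 0.684 − (0.4094 + 0.03066) = 0.2440 g → mol O = 0.2440 ÷ 15.999 = 0.01525 mol
Divide by the smallest (0.01525 mol): C 2.235, H 1.995, O 1.000
Multiplying each by 4 gives whole numbers: C 8.94, H 7.98, O 4.00

C9H8O4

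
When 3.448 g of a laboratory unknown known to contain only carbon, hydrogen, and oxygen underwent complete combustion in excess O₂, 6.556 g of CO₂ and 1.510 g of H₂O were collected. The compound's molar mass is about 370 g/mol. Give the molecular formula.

mol C = 6.556 g CO₂ ÷ 44.009 g/mol = 0.14897 mol
mol H = 2 × 1.510 g H₂O ÷ 18.015 g/mol = 0.16764 mol
mass O = 3.448 − (1.7893 + 0.16898) = 1.4897 g → mol O = 1.4897 ÷ 15.999 = 0.093115 mol
Divide by the smallest (0.093115 mol): C 1.600, H 1.800, O 1.000
Multiplying each by 5 gives whole numbers: C 8.00, H 9.00, O 5.00
Empirical formula: C8H9O5
Empirical-formula mass = 185.16 g/mol; 370 ÷ 185.16 ≈ 2, so the molecular formula is C16H18O10.

C16H18O10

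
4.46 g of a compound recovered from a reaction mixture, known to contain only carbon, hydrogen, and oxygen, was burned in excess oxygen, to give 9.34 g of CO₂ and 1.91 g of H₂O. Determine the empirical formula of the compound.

mol C = 9.34 g CO₂ ÷ 44.009 g/mol = 0.2122 mol
mol H = 2 × 1.91 g H₂O ÷ 18.015 g/mol = 0.2120 mol
mass O = 4.46 − (2.549 + 0.2137) = 1.697 g → mol O = 1.697 ÷ 15.999 = 0.1061 mol
Divide by the smallest (0.1061 mol): C 2.001, H 1.999, O 1.000

C2H2O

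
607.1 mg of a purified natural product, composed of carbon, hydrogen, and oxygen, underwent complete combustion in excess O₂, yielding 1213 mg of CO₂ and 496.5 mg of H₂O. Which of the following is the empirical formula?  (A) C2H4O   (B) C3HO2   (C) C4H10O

(A) C2H4O

mol C = 1.213 g CO₂ ÷ 44.009 g/mol = 0.027563 mol
mol H = 2 × 0.4965 g H₂O ÷ 18.015 g/mol = 0.055121 mol
mass O = 0.6071 − (0.33105 + 0.055562) = 0.22048 g → mol O = 0.22048 ÷ 15.999 = 0.013781 mol
Divide by the smallest (0.013781 mol): C 2.000, H 4.000, O 1.000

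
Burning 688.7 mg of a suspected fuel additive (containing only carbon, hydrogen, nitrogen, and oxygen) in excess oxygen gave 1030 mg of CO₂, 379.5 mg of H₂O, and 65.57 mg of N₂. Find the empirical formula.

C5H9NO4

mol C = 1.030 g CO₂ ÷ 44.009 g/mol = 0.023404 mol
mol H = 2 × 0.3795 g H₂O ÷ 18.015 g/mol = 0.042132 mol
mol N = 2 × 0.06557 g N₂ ÷ 28.014 g/mol = 0.0046812 mol
mass O = 0.6887 − (0.28111 + 0.042469 + 0.065570) = 0.29955 g → mol O = 0.29955 ÷ 15.999 = 0.018723 mol
Divide by the smallest (0.0046812 mol): C 5.000, H 9.000, N 1.000, O 4.000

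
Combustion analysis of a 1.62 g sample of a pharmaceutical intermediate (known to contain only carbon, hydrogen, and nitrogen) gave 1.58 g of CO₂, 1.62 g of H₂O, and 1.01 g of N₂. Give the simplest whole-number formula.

CH5N2

mol C = 1.58 g CO₂ ÷ 44.009 g/mol = 0.03590 mol
mol H = 2 × 1.62 g H₂O ÷ 18.015 g/mol = 0.1799 mol
mol N = 2 × 1.01 g N₂ ÷ 28.014 g/mol = 0.07211 mol
Divide by the smallest (0.03590 mol): C 1.000, H 5.010, N 2.008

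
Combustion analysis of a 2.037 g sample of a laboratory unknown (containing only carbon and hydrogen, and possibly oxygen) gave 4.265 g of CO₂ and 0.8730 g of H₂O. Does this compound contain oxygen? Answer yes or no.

yes

mol C = 4.265 g CO₂ ÷ 44.009 g/mol = 0.096912 mol
mol H = 2 × 0.8730 g H₂O ÷ 18.015 g/mol = 0.096919 mol
C and H account for only 1.2617 g of the 2.037 g sample; the remaining 0.77530 g must be oxygen.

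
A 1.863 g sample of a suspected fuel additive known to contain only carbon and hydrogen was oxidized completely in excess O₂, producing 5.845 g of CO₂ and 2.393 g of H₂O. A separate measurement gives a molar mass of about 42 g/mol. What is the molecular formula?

C3H6

mol C = 5.845 g CO₂ ÷ 44.009 g/mol = 0.13281 mol
mol H = 2 × 2.393 g H₂O ÷ 18.015 g/mol = 0.26567 mol
Divide by the smallest (0.13281 mol): C 1.000, H 2.000
Empirical formula: CH2
Empirical-formula mass = 14.03 g/mol; 42 ÷ 14.03 ≈ 3, so the molecular formula is C3H6.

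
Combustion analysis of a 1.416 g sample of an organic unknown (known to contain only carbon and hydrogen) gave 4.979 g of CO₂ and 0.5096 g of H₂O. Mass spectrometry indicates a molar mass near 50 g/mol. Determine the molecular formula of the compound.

mol C = 4.979 g CO₂ ÷ 44.009 g/mol = 0.11314 mol
mol H = 2 × 0.5096 g H₂O ÷ 18.015 g/mol = 0.056575 mol
Divide by the smallest (0.056575 mol): C 2.000, H 1.000
Empirical formula: C2H
Empirical-formula mass = 25.03 g/mol; 50 ÷ 25.03 ≈ 2, so the molecular formula is C4H2.

C4H2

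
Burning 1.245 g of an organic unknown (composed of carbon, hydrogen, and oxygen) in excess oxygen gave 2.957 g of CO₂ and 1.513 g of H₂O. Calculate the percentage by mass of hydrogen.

mol C = 2.957 g CO₂ ÷ 44.009 g/mol = 0.067191 mol
mol H = 2 × 1.513 g H₂O ÷ 18.015 g/mol = 0.16797 mol
mass O = 1.245 − (0.80703 + 0.16931) = 0.26866 g → mol O = 0.26866 ÷ 15.999 = 0.016792 mol
mass % H = 0.16931 g ÷ 1.245 g × 100%

13.60%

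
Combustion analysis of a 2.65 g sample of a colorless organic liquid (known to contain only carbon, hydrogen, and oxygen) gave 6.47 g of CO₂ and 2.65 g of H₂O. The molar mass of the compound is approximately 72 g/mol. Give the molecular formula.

C4H8O

mol C = 6.47 g CO₂ ÷ 44.009 g/mol = 0.1470 mol
mol H = 2 × 2.65 g H₂O ÷ 18.015 g/mol = 0.2942 mol
mass O = 2.65 − (1.766 + 0.2966) = 0.5876 g → mol O = 0.5876 ÷ 15.999 = 0.03673 mol
Divide by the smallest (0.03673 mol): C 4.003, H 8.010, O 1.000
Empirical formula: C4H8O
Empirical-formula mass = 72.11 g/mol; 72 ÷ 72.11 ≈ 1, so the molecular formula is C4H8O.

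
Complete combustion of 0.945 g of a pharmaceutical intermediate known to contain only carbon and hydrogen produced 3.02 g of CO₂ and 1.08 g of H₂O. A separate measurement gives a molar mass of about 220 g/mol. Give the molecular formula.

mol C = 3.02 g CO₂ ÷ 44.009 g/mol = 0.06862 mol
mol H = 2 × 1.08 g H₂O ÷ 18.015 g/mol = 0.1199 mol
Divide by the smallest (0.06862 mol): C 1.000, H 1.747
Multiplying each by 4 gives whole numbers: C 4.00, H 6.99
Empirical formula: C4H7
Empirical-formula mass = 55.10 g/mol; 220 ÷ 55.10 ≈ 4, so the molecular formula is C16H28.

C16H28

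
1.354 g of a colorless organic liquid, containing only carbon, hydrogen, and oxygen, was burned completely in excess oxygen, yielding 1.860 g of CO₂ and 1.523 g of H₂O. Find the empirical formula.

mol C = 1.860 g CO₂ ÷ 44.009 g/mol = 0.042264 mol
mol H = 2 × 1.523 g H₂O ÷ 18.015 g/mol = 0.16908 mol
mass O = 1.354 − (0.50763 + 0.17043) = 0.67593 g → mol O = 0.67593 ÷ 15.999 = 0.042248 mol
Divide by the smallest (0.042248 mol): C 1.000, H 4.002, O 1.000

CH4O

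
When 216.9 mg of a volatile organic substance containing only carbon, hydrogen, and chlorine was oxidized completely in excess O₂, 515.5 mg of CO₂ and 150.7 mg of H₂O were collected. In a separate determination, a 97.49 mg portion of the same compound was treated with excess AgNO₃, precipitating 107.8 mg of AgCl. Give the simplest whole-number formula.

mol C = 0.5155 g CO₂ ÷ 44.009 g/mol = 0.011714 mol
mol H = 2 × 0.1507 g H₂O ÷ 18.015 g/mol = 0.016731 mol
From the AgCl data: mol Cl per gram of compound = (0.1078 ÷ 143.318) ÷ 0.09749 = 0.0077154 mol/g, so in the 0.2169 g combustion sample mol Cl = 0.0016735 mol
Divide by the smallest (0.0016735 mol): C 7.000, H 9.998, Cl 1.000

C7H10Cl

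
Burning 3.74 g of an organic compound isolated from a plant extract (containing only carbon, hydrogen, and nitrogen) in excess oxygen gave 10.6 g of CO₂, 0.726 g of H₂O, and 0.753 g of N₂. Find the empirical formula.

C9H3N2

mol C = 10.6 g CO₂ ÷ 44.009 g/mol = 0.2409 mol
mol H = 2 × 0.726 g H₂O ÷ 18.015 g/mol = 0.08060 mol
mol N = 2 × 0.753 g N₂ ÷ 28.014 g/mol = 0.05376 mol
Divide by the smallest (0.05376 mol): C 4.480, H 1.499, N 1.000
Multiplying each by 2 gives whole numbers: C 8.96, H 3.00, N 2.00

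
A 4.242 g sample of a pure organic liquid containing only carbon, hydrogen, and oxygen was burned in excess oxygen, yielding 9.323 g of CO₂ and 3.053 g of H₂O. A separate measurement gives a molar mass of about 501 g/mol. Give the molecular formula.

mol C = 9.323 g CO₂ ÷ 44.009 g/mol = 0.21184 mol
mol H = 2 × 3.053 g H₂O ÷ 18.015 g/mol = 0.33894 mol
mass O = 4.242 − (2.5444 + 0.34165) = 1.3559 g → mol O = 1.3559 ÷ 15.999 = 0.084749 mol
Divide by the smallest (0.084749 mol): C 2.500, H 3.999, O 1.000
Multiplying each by 2 gives whole numbers: C 5.00, H 8.00, O 2.00
Empirical formula: C5H8O2
Empirical-formula mass = 100.12 g/mol; 501 ÷ 100.12 ≈ 5, so the molecular formula is C25H40O10.

C25H40O10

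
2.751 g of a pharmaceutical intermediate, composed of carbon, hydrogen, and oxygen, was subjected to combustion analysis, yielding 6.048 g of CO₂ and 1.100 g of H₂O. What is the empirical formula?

C9H8O4

mol C = 6.048 g CO₂ ÷ 44.009 g/mol = 0.13743 mol
mol H = 2 × 1.100 g H₂O ÷ 18.015 g/mol = 0.12212 mol
mass O = 2.751 − (1.6506 + 0.12310) = 0.97727 g → mol O = 0.97727 ÷ 15.999 = 0.061083 mol
Divide by the smallest (0.061083 mol): C 2.250, H 1.999, O 1.000
Multiplying each by 4 gives whole numbers: C 9.00, H 8.00, O 4.00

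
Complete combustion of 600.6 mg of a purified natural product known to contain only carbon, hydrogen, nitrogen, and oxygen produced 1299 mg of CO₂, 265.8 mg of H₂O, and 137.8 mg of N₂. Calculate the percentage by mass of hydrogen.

4.95%

mol C = 1.299 g CO₂ ÷ 44.009 g/mol = 0.029517 mol
mol H = 2 × 0.2658 g H₂O ÷ 18.015 g/mol = 0.029509 mol
mol N = 2 × 0.1378 g N₂ ÷ 28.014 g/mol = 0.0098379 mol
mass O = 0.6006 − (0.35452 + 0.029745 + 0.13780) = 0.078530 g → mol O = 0.078530 ÷ 15.999 = 0.0049084 mol
mass % H = 0.029745 g ÷ 0.6006 g × 100%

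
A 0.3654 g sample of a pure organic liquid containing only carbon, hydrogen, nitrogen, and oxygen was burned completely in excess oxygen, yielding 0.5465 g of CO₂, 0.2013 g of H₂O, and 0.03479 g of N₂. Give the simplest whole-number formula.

C5H9NO4

mol C = 0.5465 g CO₂ ÷ 44.009 g/mol = 0.012418 mol
mol H = 2 × 0.2013 g H₂O ÷ 18.015 g/mol = 0.022348 mol
mol N = 2 × 0.03479 g N₂ ÷ 28.014 g/mol = 0.0024838 mol
mass O = 0.3654 − (0.14915 + 0.022527 + 0.034790) = 0.15893 g → mol O = 0.15893 ÷ 15.999 = 0.0099338 mol
Divide by the smallest (0.0024838 mol): C 5.000, H 8.998, N 1.000, O 4.000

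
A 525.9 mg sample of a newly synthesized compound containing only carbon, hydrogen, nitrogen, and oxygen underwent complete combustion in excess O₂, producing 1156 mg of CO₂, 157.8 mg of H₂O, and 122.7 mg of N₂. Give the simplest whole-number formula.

mol C = 1.156 g CO₂ ÷ 44.009 g/mol = 0.026267 mol
mol H = 2 × 0.1578 g H₂O ÷ 18.015 g/mol = 0.017519 mol
mol N = 2 × 0.1227 g N₂ ÷ 28.014 g/mol = 0.0087599 mol
mass O = 0.5259 − (0.31550 + 0.017659 + 0.12270) = 0.070044 g → mol O = 0.070044 ÷ 15.999 = 0.0043780 mol
Divide by the smallest (0.0043780 mol): C 6.000, H 4.002, N 2.001, O 1.000

C6H4N2O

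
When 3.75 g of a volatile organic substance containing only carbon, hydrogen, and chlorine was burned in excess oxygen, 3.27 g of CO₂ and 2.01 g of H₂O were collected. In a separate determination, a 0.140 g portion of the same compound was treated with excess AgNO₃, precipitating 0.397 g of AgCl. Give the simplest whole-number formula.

mol C = 3.27 g CO₂ ÷ 44.009 g/mol = 0.07430 mol
mol H = 2 × 2.01 g H₂O ÷ 18.015 g/mol = 0.2231 mol
From the AgCl data: mol Cl per gram of compound = (0.397 ÷ 143.318) ÷ 0.140 = 0.01979 mol/g, so in the 3.75 g combustion sample mol Cl = 0.07420 mol
Divide by the smallest (0.07420 mol): C 1.001, H 3.007, Cl 1.000

CH3Cl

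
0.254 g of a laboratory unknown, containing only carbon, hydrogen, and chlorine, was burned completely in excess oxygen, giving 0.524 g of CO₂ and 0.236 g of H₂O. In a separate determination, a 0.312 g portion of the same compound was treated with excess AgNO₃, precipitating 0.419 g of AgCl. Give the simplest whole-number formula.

mol C = 0.524 g CO₂ ÷ 44.009 g/mol = 0.01191 mol
mol H = 2 × 0.236 g H₂O ÷ 18.015 g/mol = 0.02620 mol
From the AgCl data: mol Cl per gram of compound = (0.419 ÷ 143.318) ÷ 0.312 = 0.009370 mol/g, so in the 0.254 g combustion sample mol Cl = 0.002380 mol
Divide by the smallest (0.002380 mol): C 5.003, H 11.008, Cl 1.000

C5H11Cl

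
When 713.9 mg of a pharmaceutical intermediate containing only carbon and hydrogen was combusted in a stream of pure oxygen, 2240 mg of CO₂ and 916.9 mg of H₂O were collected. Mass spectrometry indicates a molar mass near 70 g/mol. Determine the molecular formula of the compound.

mol C = 2.240 g CO₂ ÷ 44.009 g/mol = 0.050899 mol
mol H = 2 × 0.9169 g H₂O ÷ 18.015 g/mol = 0.10179 mol
Divide by the smallest (0.050899 mol): C 1.000, H 2.000
Empirical formula: CH2
Empirical-formula mass = 14.03 g/mol; 70 ÷ 14.03 ≈ 5, so the molecular formula is C5H10.

C5H10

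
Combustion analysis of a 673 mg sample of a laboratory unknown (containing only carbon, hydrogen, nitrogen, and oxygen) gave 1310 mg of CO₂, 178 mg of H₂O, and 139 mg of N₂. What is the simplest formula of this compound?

C3H2NO

mol C = 1.31 g CO₂ ÷ 44.009 g/mol = 0.02977 mol
mol H = 2 × 0.178 g H₂O ÷ 18.015 g/mol = 0.01976 mol
mol N = 2 × 0.139 g N₂ ÷ 28.014 g/mol = 0.009924 mol
mass O = 0.673 − (0.3575 + 0.01992 + 0.1390) = 0.1566 g → mol O = 0.1566 ÷ 15.999 = 0.009785 mol
Divide by the smallest (0.009785 mol): C 3.042, H 2.020, N 1.014, O 1.000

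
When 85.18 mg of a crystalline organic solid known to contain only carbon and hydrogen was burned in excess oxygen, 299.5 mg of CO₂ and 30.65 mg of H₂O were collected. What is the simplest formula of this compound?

mol C = 0.2995 g CO₂ ÷ 44.009 g/mol = 0.0068054 mol
mol H = 2 × 0.03065 g H₂O ÷ 18.015 g/mol = 0.0034027 mol
Divide by the smallest (0.0034027 mol): C 2.000, H 1.000

C2H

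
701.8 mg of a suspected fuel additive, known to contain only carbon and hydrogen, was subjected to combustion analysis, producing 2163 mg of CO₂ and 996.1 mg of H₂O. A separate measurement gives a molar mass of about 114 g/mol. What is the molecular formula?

C8H18

mol C = 2.163 g CO₂ ÷ 44.009 g/mol = 0.049149 mol
mol H = 2 × 0.9961 g H₂O ÷ 18.015 g/mol = 0.11059 mol
Divide by the smallest (0.049149 mol): C 1.000, H 2.250
Multiplying each by 4 gives whole numbers: C 4.00, H 9.00
Empirical formula: C4H9
Empirical-formula mass = 57.12 g/mol; 114 ÷ 57.12 ≈ 2, so the molecular formula is C8H18.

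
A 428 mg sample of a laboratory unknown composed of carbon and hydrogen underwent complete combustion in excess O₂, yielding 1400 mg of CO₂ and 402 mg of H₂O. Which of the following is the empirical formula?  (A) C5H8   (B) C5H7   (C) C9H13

mol C = 1.40 g CO₂ ÷ 44.009 g/mol = 0.03181 mol
mol H = 2 × 0.402 g H₂O ÷ 18.015 g/mol = 0.04463 mol
Divide by the smallest (0.03181 mol): C 1.000, H 1.403
Multiplying each by 5 gives whole numbers: C 5.00, H 7.01

(B) C5H7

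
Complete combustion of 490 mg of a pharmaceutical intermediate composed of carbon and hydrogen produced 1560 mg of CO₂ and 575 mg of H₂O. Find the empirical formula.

C5H9

mol C = 1.56 g CO₂ ÷ 44.009 g/mol = 0.03545 mol
mol H = 2 × 0.575 g H₂O ÷ 18.015 g/mol = 0.06384 mol
Divide by the smallest (0.03545 mol): C 1.000, H 1.801
Multiplying each by 5 gives whole numbers: C 5.00, H 9.00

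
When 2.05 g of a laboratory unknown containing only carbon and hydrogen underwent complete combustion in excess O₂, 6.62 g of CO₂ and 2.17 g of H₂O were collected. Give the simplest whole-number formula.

mol C = 6.62 g CO₂ ÷ 44.009 g/mol = 0.1504 mol
mol H = 2 × 2.17 g H₂O ÷ 18.015 g/mol = 0.2409 mol
Divide by the smallest (0.1504 mol): C 1.000, H 1.602
Multiplying each by 5 gives whole numbers: C 5.00, H 8.01

C5H8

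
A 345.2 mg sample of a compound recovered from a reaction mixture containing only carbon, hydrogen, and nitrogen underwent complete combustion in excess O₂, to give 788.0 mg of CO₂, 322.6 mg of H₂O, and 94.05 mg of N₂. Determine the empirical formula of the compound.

C8H16N3

mol C = 0.7880 g CO₂ ÷ 44.009 g/mol = 0.017905 mol
mol H = 2 × 0.3226 g H₂O ÷ 18.015 g/mol = 0.035815 mol
mol N = 2 × 0.09405 g N₂ ÷ 28.014 g/mol = 0.0067145 mol
Divide by the smallest (0.0067145 mol): C 2.667, H 5.334, N 1.000
Multiplying each by 3 gives whole numbers: C 8.00, H 16.00, N 3.00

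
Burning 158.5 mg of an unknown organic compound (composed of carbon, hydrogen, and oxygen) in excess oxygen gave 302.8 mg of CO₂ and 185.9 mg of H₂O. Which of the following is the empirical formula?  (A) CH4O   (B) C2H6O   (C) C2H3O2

(B) C2H6O

mol C = 0.3028 g CO₂ ÷ 44.009 g/mol = 0.0068804 mol
mol H = 2 × 0.1859 g H₂O ÷ 18.015 g/mol = 0.020638 mol
mass O = 0.1585 − (0.082641 + 0.020803) = 0.055056 g → mol O = 0.055056 ÷ 15.999 = 0.0034412 mol
Divide by the smallest (0.0034412 mol): C 1.999, H 5.997, O 1.000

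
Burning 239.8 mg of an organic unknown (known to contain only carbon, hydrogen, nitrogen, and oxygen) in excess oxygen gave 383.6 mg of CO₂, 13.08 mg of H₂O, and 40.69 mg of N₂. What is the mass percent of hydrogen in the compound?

mol C = 0.3836 g CO₂ ÷ 44.009 g/mol = 0.0087164 mol
mol H = 2 × 0.01308 g H₂O ÷ 18.015 g/mol = 0.0014521 mol
mol N = 2 × 0.04069 g N₂ ÷ 28.014 g/mol = 0.0029050 mol
mass O = 0.2398 − (0.10469 + 0.0014637 + 0.040690) = 0.092954 g → mol O = 0.092954 ÷ 15.999 = 0.0058100 mol
mass % H = 0.0014637 g ÷ 0.2398 g × 100%

0.61%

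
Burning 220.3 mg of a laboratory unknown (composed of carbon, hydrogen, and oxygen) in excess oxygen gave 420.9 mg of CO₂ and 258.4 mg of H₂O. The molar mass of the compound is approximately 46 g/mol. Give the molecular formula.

C2H6O

mol C = 0.4209 g CO₂ ÷ 44.009 g/mol = 0.0095640 mol
mol H = 2 × 0.2584 g H₂O ÷ 18.015 g/mol = 0.028687 mol
mass O = 0.2203 − (0.11487 + 0.028917) = 0.076511 g → mol O = 0.076511 ÷ 15.999 = 0.0047822 mol
Divide by the smallest (0.0047822 mol): C 2.000, H 5.999, O 1.000
Empirical formula: C2H6O
Empirical-formula mass = 46.07 g/mol; 46 ÷ 46.07 ≈ 1, so the molecular formula is C2H6O.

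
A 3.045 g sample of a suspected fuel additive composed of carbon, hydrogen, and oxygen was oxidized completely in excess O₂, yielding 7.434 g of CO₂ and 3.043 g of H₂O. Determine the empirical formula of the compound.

C4H8O

mol C = 7.434 g CO₂ ÷ 44.009 g/mol = 0.16892 mol
mol H = 2 × 3.043 g H₂O ÷ 18.015 g/mol = 0.33783 mol
mass O = 3.045 − (2.0289 + 0.34053) = 0.67557 g → mol O = 0.67557 ÷ 15.999 = 0.042226 mol
Divide by the smallest (0.042226 mol): C 4.000, H 8.001, O 1.000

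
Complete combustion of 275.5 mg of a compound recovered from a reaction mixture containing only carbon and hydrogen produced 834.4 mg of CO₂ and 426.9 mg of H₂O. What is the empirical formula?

C2H5

mol C = 0.8344 g CO₂ ÷ 44.009 g/mol = 0.018960 mol
mol H = 2 × 0.4269 g H₂O ÷ 18.015 g/mol = 0.047394 mol
Divide by the smallest (0.018960 mol): C 1.000, H 2.500
Multiplying each by 2 gives whole numbers: C 2.00, H 5.00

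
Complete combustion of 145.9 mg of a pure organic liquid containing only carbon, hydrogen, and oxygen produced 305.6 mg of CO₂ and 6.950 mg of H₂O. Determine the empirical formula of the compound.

mol C = 0.3056 g CO₂ ÷ 44.009 g/mol = 0.0069440 mol
mol H = 2 × 0.006950 g H₂O ÷ 18.015 g/mol = 0.00077158 mol
mass O = 0.1459 − (0.083405 + 0.00077775) = 0.061717 g → mol O = 0.061717 ÷ 15.999 = 0.0038576 mol
Divide by the smallest (0.00077158 mol): C 9.000, H 1.000, O 5.000

C9HO5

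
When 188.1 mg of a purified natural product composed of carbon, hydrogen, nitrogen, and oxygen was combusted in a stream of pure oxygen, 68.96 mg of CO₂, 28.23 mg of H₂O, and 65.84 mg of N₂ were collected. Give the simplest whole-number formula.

mol C = 0.06896 g CO₂ ÷ 44.009 g/mol = 0.0015670 mol
mol H = 2 × 0.02823 g H₂O ÷ 18.015 g/mol = 0.0031341 mol
mol N = 2 × 0.06584 g N₂ ÷ 28.014 g/mol = 0.0047005 mol
mass O = 0.1881 − (0.018821 + 0.0031591 + 0.065840) = 0.10028 g → mol O = 0.10028 ÷ 15.999 = 0.0062679 mol
Divide by the smallest (0.0015670 mol): C 1.000, H 2.000, N 3.000, O 4.000

CH2N3O4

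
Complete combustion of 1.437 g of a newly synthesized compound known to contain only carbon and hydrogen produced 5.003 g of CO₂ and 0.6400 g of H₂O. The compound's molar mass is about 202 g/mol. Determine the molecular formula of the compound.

C16H10

mol C = 5.003 g CO₂ ÷ 44.009 g/mol = 0.11368 mol
mol H = 2 × 0.6400 g H₂O ÷ 18.015 g/mol = 0.071052 mol
Divide by the smallest (0.071052 mol): C 1.600, H 1.000
Multiplying each by 5 gives whole numbers: C 8.00, H 5.00
Empirical formula: C8H5
Empirical-formula mass = 101.13 g/mol; 202 ÷ 101.13 ≈ 2, so the molecular formula is C16H10.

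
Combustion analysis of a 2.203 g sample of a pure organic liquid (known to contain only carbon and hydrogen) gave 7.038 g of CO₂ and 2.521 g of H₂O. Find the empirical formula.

mol C = 7.038 g CO₂ ÷ 44.009 g/mol = 0.15992 mol
mol H = 2 × 2.521 g H₂O ÷ 18.015 g/mol = 0.27988 mol
Divide by the smallest (0.15992 mol): C 1.000, H 1.750
Multiplying each by 4 gives whole numbers: C 4.00, H 7.00

C4H7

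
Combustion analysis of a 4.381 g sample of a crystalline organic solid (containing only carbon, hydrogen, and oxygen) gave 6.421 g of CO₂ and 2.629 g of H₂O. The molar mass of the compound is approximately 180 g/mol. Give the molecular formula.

mol C = 6.421 g CO₂ ÷ 44.009 g/mol = 0.14590 mol
mol H = 2 × 2.629 g H₂O ÷ 18.015 g/mol = 0.29187 mol
mass O = 4.381 − (1.7524 + 0.29420) = 2.3344 g → mol O = 2.3344 ÷ 15.999 = 0.14591 mol
Divide by the smallest (0.14590 mol): C 1.000, H 2.000, O 1.000
Empirical formula: CH2O
Empirical-formula mass = 30.03 g/mol; 180 ÷ 30.03 ≈ 6, so the molecular formula is C6H12O6.

C6H12O6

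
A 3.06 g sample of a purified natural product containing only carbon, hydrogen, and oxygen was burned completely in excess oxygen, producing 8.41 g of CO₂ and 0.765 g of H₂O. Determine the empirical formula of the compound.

mol C = 8.41 g CO₂ ÷ 44.009 g/mol = 0.1911 mol
mol H = 2 × 0.765 g H₂O ÷ 18.015 g/mol = 0.08493 mol
mass O = 3.06 − (2.295 + 0.08561) = 0.6791 g → mol O = 0.6791 ÷ 15.999 = 0.04245 mol
Divide by the smallest (0.04245 mol): C 4.502, H 2.001, O 1.000
Multiplying each by 2 gives whole numbers: C 9.00, H 4.00, O 2.00

C9H4O2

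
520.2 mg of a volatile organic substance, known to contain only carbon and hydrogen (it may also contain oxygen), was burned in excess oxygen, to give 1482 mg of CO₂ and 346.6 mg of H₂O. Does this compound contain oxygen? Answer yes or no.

yes

mol C = 1.482 g CO₂ ÷ 44.009 g/mol = 0.033675 mol
mol H = 2 × 0.3466 g H₂O ÷ 18.015 g/mol = 0.038479 mol
C and H account for only 0.44326 g of the 0.5202 g sample; the remaining 0.076944 g must be oxygen.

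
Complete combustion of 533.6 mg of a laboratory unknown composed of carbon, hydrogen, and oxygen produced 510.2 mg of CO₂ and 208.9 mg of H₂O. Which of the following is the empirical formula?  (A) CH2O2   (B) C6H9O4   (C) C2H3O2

mol C = 0.5102 g CO₂ ÷ 44.009 g/mol = 0.011593 mol
mol H = 2 × 0.2089 g H₂O ÷ 18.015 g/mol = 0.023192 mol
mass O = 0.5336 − (0.13924 + 0.023377) = 0.37098 g → mol O = 0.37098 ÷ 15.999 = 0.023188 mol
Divide by the smallest (0.011593 mol): C 1.000, H 2.000, O 2.000

(A) CH2O2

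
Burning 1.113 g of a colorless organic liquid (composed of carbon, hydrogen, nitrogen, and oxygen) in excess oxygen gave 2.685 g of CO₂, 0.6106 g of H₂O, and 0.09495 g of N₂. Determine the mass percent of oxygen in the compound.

mol C = 2.685 g CO₂ ÷ 44.009 g/mol = 0.061010 mol
mol H = 2 × 0.6106 g H₂O ÷ 18.015 g/mol = 0.067788 mol
mol N = 2 × 0.09495 g N₂ ÷ 28.014 g/mol = 0.0067788 mol
mass O = 1.113 − (0.73279 + 0.068330 + 0.094950) = 0.21693 g → mol O = 0.21693 ÷ 15.999 = 0.013559 mol
mass % O = 0.21693 g ÷ 1.113 g × 100%

19.49%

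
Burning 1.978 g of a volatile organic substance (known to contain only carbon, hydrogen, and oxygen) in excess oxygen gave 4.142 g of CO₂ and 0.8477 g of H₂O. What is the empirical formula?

mol C = 4.142 g CO₂ ÷ 44.009 g/mol = 0.094117 mol
mol H = 2 × 0.8477 g H₂O ÷ 18.015 g/mol = 0.094110 mol
mass O = 1.978 − (1.1304 + 0.094863) = 0.75270 g → mol O = 0.75270 ÷ 15.999 = 0.047046 mol
Divide by the smallest (0.047046 mol): C 2.001, H 2.000, O 1.000

C2H2O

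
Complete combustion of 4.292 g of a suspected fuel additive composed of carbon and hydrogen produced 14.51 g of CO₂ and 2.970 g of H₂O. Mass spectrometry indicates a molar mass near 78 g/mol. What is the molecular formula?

mol C = 14.51 g CO₂ ÷ 44.009 g/mol = 0.32971 mol
mol H = 2 × 2.970 g H₂O ÷ 18.015 g/mol = 0.32973 mol
Divide by the smallest (0.32971 mol): C 1.000, H 1.000
Empirical formula: CH
Empirical-formula mass = 13.02 g/mol; 78 ÷ 13.02 ≈ 6, so the molecular formula is C6H6.

C6H6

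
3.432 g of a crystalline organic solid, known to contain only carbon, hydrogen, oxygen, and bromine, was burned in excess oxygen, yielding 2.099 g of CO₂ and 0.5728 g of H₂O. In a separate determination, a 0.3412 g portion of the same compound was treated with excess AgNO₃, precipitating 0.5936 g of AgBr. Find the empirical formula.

mol C = 2.099 g CO₂ ÷ 44.009 g/mol = 0.047695 mol
mol H = 2 × 0.5728 g H₂O ÷ 18.015 g/mol = 0.063591 mol
From the AgBr data: mol Br per gram of compound = (0.5936 ÷ 187.772) ÷ 0.3412 = 0.0092652 mol/g, so in the 3.432 g combustion sample mol Br = 0.031798 mol
mass O = 3.432 − (0.57286 + 0.064100 + 2.5408) = 0.25424 g → mol O = 0.25424 ÷ 15.999 = 0.015891 mol
Divide by the smallest (0.015891 mol): C 3.001, H 4.002, Br 2.001, O 1.000

C3H4Br2O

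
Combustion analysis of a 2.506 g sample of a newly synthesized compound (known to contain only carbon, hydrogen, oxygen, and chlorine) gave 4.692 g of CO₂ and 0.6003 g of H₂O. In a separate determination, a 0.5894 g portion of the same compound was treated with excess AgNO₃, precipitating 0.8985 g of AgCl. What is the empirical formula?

C8H5Cl2O

mol C = 4.692 g CO₂ ÷ 44.009 g/mol = 0.10661 mol
mol H = 2 × 0.6003 g H₂O ÷ 18.015 g/mol = 0.066644 mol
From the AgCl data: mol Cl per gram of compound = (0.8985 ÷ 143.318) ÷ 0.5894 = 0.010637 mol/g, so in the 2.506 g combustion sample mol Cl = 0.026656 mol
mass O = 2.506 − (1.2805 + 0.067178 + 0.94494) = 0.21333 g → mol O = 0.21333 ÷ 15.999 = 0.013334 mol
Divide by the smallest (0.013334 mol): C 7.996, H 4.998, Cl 1.999, O 1.000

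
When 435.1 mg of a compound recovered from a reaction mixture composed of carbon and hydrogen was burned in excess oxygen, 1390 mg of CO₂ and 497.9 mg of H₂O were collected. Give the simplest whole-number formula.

C4H7

mol C = 1.390 g CO₂ ÷ 44.009 g/mol = 0.031584 mol
mol H = 2 × 0.4979 g H₂O ÷ 18.015 g/mol = 0.055276 mol
Divide by the smallest (0.031584 mol): C 1.000, H 1.750
Multiplying each by 4 gives whole numbers: C 4.00, H 7.00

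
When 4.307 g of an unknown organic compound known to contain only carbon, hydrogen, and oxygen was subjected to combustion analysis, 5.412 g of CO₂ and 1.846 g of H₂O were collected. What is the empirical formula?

mol C = 5.412 g CO₂ ÷ 44.009 g/mol = 0.12297 mol
mol H = 2 × 1.846 g H₂O ÷ 18.015 g/mol = 0.20494 mol
mass O = 4.307 − (1.4771 + 0.20658) = 2.6234 g → mol O = 2.6234 ÷ 15.999 = 0.16397 mol
Divide by the smallest (0.12297 mol): C 1.000, H 1.667, O 1.333
Multiplying each by 3 gives whole numbers: C 3.00, H 5.00, O 4.00

C3H5O4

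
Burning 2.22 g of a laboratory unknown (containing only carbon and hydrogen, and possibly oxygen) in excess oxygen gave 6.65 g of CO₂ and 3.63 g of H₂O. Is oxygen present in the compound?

no

mol C = 6.65 g CO₂ ÷ 44.009 g/mol = 0.1511 mol
mol H = 2 × 3.63 g H₂O ÷ 18.015 g/mol = 0.4030 mol
C and H together account for 2.221 g — essentially the entire 2.22 g sample — so the compound contains no oxygen.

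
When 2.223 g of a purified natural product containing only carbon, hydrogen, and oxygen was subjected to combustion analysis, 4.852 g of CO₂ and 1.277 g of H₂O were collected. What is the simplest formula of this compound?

mol C = 4.852 g CO₂ ÷ 44.009 g/mol = 0.11025 mol
mol H = 2 × 1.277 g H₂O ÷ 18.015 g/mol = 0.14177 mol
mass O = 2.223 − (1.3242 + 0.14290) = 0.75588 g → mol O = 0.75588 ÷ 15.999 = 0.047245 mol
Divide by the smallest (0.047245 mol): C 2.334, H 3.001, O 1.000
Multiplying each by 3 gives whole numbers: C 7.00, H 9.00, O 3.00

C7H9O3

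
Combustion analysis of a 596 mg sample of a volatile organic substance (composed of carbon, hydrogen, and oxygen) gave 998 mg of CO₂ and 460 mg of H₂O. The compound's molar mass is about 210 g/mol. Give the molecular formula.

C8H18O6

mol C = 0.998 g CO₂ ÷ 44.009 g/mol = 0.02268 mol
mol H = 2 × 0.460 g H₂O ÷ 18.015 g/mol = 0.05107 mol
mass O = 0.596 − (0.2724 + 0.05148) = 0.2721 g → mol O = 0.2721 ÷ 15.999 = 0.01701 mol
Divide by the smallest (0.01701 mol): C 1.333, H 3.002, O 1.000
Multiplying each by 3 gives whole numbers: C 4.00, H 9.01, O 3.00
Empirical formula: C4H9O3
Empirical-formula mass = 105.11 g/mol; 210 ÷ 105.11 ≈ 2, so the molecular formula is C8H18O6.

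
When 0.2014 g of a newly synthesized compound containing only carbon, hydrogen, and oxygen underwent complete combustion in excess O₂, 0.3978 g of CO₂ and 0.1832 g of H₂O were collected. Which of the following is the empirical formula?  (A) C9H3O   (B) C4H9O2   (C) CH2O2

(B) C4H9O2

mol C = 0.3978 g CO₂ ÷ 44.009 g/mol = 0.0090391 mol
mol H = 2 × 0.1832 g H₂O ÷ 18.015 g/mol = 0.020339 mol
mass O = 0.2014 − (0.10857 + 0.020501) = 0.072331 g → mol O = 0.072331 ÷ 15.999 = 0.0045209 mol
Divide by the smallest (0.0045209 mol): C 1.999, H 4.499, O 1.000
Multiplying each by 2 gives whole numbers: C 4.00, H 9.00, O 2.00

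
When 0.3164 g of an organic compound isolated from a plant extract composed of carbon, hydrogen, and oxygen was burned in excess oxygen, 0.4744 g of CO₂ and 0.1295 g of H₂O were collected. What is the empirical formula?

C3H4O3

mol C = 0.4744 g CO₂ ÷ 44.009 g/mol = 0.010780 mol
mol H = 2 × 0.1295 g H₂O ÷ 18.015 g/mol = 0.014377 mol
mass O = 0.3164 − (0.12947 + 0.014492) = 0.17243 g → mol O = 0.17243 ÷ 15.999 = 0.010778 mol
Divide by the smallest (0.010778 mol): C 1.000, H 1.334, O 1.000
Multiplying each by 3 gives whole numbers: C 3.00, H 4.00, O 3.00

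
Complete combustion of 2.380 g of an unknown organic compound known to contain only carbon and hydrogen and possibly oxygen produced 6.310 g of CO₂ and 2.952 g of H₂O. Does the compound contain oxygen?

mol C = 6.310 g CO₂ ÷ 44.009 g/mol = 0.14338 mol
mol H = 2 × 2.952 g H₂O ÷ 18.015 g/mol = 0.32773 mol
C and H account for only 2.0525 g of the 2.380 g sample; the remaining 0.32752 g must be oxygen.

yes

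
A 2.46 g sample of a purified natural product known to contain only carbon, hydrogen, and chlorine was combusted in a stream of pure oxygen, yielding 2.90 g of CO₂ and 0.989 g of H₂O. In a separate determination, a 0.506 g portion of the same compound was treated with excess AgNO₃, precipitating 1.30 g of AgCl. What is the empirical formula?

mol C = 2.90 g CO₂ ÷ 44.009 g/mol = 0.06590 mol
mol H = 2 × 0.989 g H₂O ÷ 18.015 g/mol = 0.1098 mol
From the AgCl data: mol Cl per gram of compound = (1.30 ÷ 143.318) ÷ 0.506 = 0.01793 mol/g, so in the 2.46 g combustion sample mol Cl = 0.04410 mol
Divide by the smallest (0.04410 mol): C 1.494, H 2.490, Cl 1.000
Multiplying each by 2 gives whole numbers: C 2.99, H 4.98, Cl 2.00

C3H5Cl2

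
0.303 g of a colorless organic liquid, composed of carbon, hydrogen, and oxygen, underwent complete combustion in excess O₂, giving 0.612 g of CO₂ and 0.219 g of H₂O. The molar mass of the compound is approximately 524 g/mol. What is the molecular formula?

mol C = 0.612 g CO₂ ÷ 44.009 g/mol = 0.01391 mol
mol H = 2 × 0.219 g H₂O ÷ 18.015 g/mol = 0.02431 mol
mass O = 0.303 − (0.1670 + 0.02451) = 0.1115 g → mol O = 0.1115 ÷ 15.999 = 0.006967 mol
Divide by the smallest (0.006967 mol): C 1.996, H 3.490, O 1.000
Multiplying each by 2 gives whole numbers: C 3.99, H 6.98, O 2.00
Empirical formula: C4H7O2
Empirical-formula mass = 87.10 g/mol; 524 ÷ 87.10 ≈ 6, so the molecular formula is C24H42O12.

C24H42O12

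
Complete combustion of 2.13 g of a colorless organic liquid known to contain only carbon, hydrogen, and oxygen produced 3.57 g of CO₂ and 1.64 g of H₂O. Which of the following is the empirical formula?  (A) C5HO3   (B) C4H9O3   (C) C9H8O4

(B) C4H9O3

mol C = 3.57 g CO₂ ÷ 44.009 g/mol = 0.08112 mol
mol H = 2 × 1.64 g H₂O ÷ 18.015 g/mol = 0.1821 mol
mass O = 2.13 − (0.9743 + 0.1835) = 0.9721 g → mol O = 0.9721 ÷ 15.999 = 0.06076 mol
Divide by the smallest (0.06076 mol): C 1.335, H 2.996, O 1.000
Multiplying each by 3 gives whole numbers: C 4.01, H 8.99, O 3.00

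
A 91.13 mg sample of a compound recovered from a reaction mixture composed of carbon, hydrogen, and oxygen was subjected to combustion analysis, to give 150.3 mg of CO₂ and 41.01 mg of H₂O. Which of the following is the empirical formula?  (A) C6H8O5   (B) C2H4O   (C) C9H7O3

mol C = 0.1503 g CO₂ ÷ 44.009 g/mol = 0.0034152 mol
mol H = 2 × 0.04101 g H₂O ÷ 18.015 g/mol = 0.0045529 mol
mass O = 0.09113 − (0.041020 + 0.0045893) = 0.045521 g → mol O = 0.045521 ÷ 15.999 = 0.0028452 mol
Divide by the smallest (0.0028452 mol): C 1.200, H 1.600, O 1.000
Multiplying each by 5 gives whole numbers: C 6.00, H 8.00, O 5.00

(A) C6H8O5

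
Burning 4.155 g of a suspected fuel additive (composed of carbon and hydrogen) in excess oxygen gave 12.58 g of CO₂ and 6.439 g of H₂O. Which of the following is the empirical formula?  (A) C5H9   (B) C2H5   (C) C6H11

(B) C2H5

mol C = 12.58 g CO₂ ÷ 44.009 g/mol = 0.28585 mol
mol H = 2 × 6.439 g H₂O ÷ 18.015 g/mol = 0.71485 mol
Divide by the smallest (0.28585 mol): C 1.000, H 2.501
Multiplying each by 2 gives whole numbers: C 2.00, H 5.00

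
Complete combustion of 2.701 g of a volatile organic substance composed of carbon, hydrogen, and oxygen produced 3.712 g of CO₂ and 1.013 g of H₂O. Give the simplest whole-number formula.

mol C = 3.712 g CO₂ ÷ 44.009 g/mol = 0.084346 mol
mol H = 2 × 1.013 g H₂O ÷ 18.015 g/mol = 0.11246 mol
mass O = 2.701 − (1.0131 + 0.11336) = 1.5746 g → mol O = 1.5746 ÷ 15.999 = 0.098416 mol
Divide by the smallest (0.084346 mol): C 1.000, H 1.333, O 1.167
Multiplying each by 6 gives whole numbers: C 6.00, H 8.00, O 7.00

C6H8O7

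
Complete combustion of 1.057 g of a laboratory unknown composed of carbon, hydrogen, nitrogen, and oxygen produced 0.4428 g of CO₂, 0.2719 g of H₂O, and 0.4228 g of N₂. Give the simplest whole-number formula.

mol C = 0.4428 g CO₂ ÷ 44.009 g/mol = 0.010062 mol
mol H = 2 × 0.2719 g H₂O ÷ 18.015 g/mol = 0.030186 mol
mol N = 2 × 0.4228 g N₂ ÷ 28.014 g/mol = 0.030185 mol
mass O = 1.057 − (0.12085 + 0.030427 + 0.42280) = 0.48292 g → mol O = 0.48292 ÷ 15.999 = 0.030185 mol
Divide by the smallest (0.010062 mol): C 1.000, H 3.000, N 3.000, O 3.000

CH3N3O3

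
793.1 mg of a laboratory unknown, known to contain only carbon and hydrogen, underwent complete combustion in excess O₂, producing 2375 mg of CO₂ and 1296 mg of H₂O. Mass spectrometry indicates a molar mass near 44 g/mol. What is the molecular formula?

mol C = 2.375 g CO₂ ÷ 44.009 g/mol = 0.053966 mol
mol H = 2 × 1.296 g H₂O ÷ 18.015 g/mol = 0.14388 mol
Divide by the smallest (0.053966 mol): C 1.000, H 2.666
Multiplying each by 3 gives whole numbers: C 3.00, H 8.00
Empirical formula: C3H8
Empirical-formula mass = 44.10 g/mol; 44 ÷ 44.10 ≈ 1, so the molecular formula is C3H8.

C3H8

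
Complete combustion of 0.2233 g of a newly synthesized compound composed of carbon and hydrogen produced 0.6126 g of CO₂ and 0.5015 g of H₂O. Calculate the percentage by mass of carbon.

74.87%

mol C = 0.6126 g CO₂ ÷ 44.009 g/mol = 0.013920 mol
mol H = 2 × 0.5015 g H₂O ÷ 18.015 g/mol = 0.055676 mol
mass % C = 0.16719 g ÷ 0.2233 g × 100%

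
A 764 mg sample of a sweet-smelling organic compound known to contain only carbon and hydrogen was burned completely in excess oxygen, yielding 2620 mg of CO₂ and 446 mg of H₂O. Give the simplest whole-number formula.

mol C = 2.62 g CO₂ ÷ 44.009 g/mol = 0.05953 mol
mol H = 2 × 0.446 g H₂O ÷ 18.015 g/mol = 0.04951 mol
Divide by the smallest (0.04951 mol): C 1.202, H 1.000
Multiplying each by 5 gives whole numbers: C 6.01, H 5.00

C6H5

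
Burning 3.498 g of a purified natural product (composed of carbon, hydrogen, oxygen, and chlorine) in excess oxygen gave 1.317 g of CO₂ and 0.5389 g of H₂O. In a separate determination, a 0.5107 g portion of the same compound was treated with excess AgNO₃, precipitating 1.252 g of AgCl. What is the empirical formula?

mol C = 1.317 g CO₂ ÷ 44.009 g/mol = 0.029926 mol
mol H = 2 × 0.5389 g H₂O ÷ 18.015 g/mol = 0.059828 mol
From the AgCl data: mol Cl per gram of compound = (1.252 ÷ 143.318) ÷ 0.5107 = 0.017106 mol/g, so in the 3.498 g combustion sample mol Cl = 0.059835 mol
mass O = 3.498 − (0.35944 + 0.060307 + 2.1212) = 0.95709 g → mol O = 0.95709 ÷ 15.999 = 0.059822 mol
Divide by the smallest (0.029926 mol): C 1.000, H 1.999, Cl 1.999, O 1.999

CH2Cl2O2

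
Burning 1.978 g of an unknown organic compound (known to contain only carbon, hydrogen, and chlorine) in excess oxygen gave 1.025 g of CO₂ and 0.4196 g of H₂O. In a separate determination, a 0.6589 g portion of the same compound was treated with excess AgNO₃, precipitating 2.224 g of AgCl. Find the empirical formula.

mol C = 1.025 g CO₂ ÷ 44.009 g/mol = 0.023291 mol
mol H = 2 × 0.4196 g H₂O ÷ 18.015 g/mol = 0.046583 mol
From the AgCl data: mol Cl per gram of compound = (2.224 ÷ 143.318) ÷ 0.6589 = 0.023551 mol/g, so in the 1.978 g combustion sample mol Cl = 0.046584 mol
Divide by the smallest (0.023291 mol): C 1.000, H 2.000, Cl 2.000

CH2Cl2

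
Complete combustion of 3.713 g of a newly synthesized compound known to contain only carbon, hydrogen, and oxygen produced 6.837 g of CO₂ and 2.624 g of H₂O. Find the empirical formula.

C8H15O5

mol C = 6.837 g CO₂ ÷ 44.009 g/mol = 0.15535 mol
mol H = 2 × 2.624 g H₂O ÷ 18.015 g/mol = 0.29131 mol
mass O = 3.713 − (1.8660 + 0.29364) = 1.5534 g → mol O = 1.5534 ÷ 15.999 = 0.097093 mol
Divide by the smallest (0.097093 mol): C 1.600, H 3.000, O 1.000
Multiplying each by 5 gives whole numbers: C 8.00, H 15.00, O 5.00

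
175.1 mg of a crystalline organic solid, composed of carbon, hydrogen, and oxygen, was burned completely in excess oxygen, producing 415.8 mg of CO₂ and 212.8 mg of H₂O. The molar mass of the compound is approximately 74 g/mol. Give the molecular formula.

C4H10O

mol C = 0.4158 g CO₂ ÷ 44.009 g/mol = 0.0094481 mol
mol H = 2 × 0.2128 g H₂O ÷ 18.015 g/mol = 0.023625 mol
mass O = 0.1751 − (0.11348 + 0.023814) = 0.037806 g → mol O = 0.037806 ÷ 15.999 = 0.0023630 mol
Divide by the smallest (0.0023630 mol): C 3.998, H 9.998, O 1.000
Empirical formula: C4H10O
Empirical-formula mass = 74.12 g/mol; 74 ÷ 74.12 ≈ 1, so the molecular formula is C4H10O.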